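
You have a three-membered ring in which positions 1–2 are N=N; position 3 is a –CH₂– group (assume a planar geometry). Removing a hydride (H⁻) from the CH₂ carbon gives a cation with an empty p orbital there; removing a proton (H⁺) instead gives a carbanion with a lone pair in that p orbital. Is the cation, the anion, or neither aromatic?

Both ions have a continuous loop of p orbitals — each ring atom is sp².
Cation: 1 × 2 + 0 = 2 π electrons → 4(0)+2, aromatic.
Anion: 1 × 2 + 2 = 4 π electrons → 4(1), antiaromatic.

The cation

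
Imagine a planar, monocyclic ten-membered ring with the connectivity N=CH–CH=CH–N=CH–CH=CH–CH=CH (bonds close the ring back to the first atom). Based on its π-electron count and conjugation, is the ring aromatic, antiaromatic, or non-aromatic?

Aromatic

All ring atoms are sp² and supply a p orbital to the ring (every atom in a ring double bond is sp² and brings one electron to the p orbital; the doubly-bonded nitrogens are pyridine-type — their lone pairs lie in the ring plane, leaving one electron in the p orbital); the conjugation is uninterrupted.
Counting π electrons: 5 × 2 = 10 from the 5 double-bond units.
With 10 π electrons (n = 2), the Hückel 4n+2 condition holds.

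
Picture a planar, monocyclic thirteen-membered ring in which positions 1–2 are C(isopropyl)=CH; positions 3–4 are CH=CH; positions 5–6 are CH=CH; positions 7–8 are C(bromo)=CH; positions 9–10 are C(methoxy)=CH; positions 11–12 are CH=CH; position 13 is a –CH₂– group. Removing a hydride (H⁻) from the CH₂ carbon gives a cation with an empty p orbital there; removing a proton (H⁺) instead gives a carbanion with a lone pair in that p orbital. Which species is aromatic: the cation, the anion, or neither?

The anion

In either ion the ring is fully conjugated: every atom, including the new sp² carbon, supplies a p orbital.
Cation: 6 × 2 + 0 = 12 π electrons → 4(3), antiaromatic.
Anion: 6 × 2 + 2 = 14 π electrons → 4(3)+2, aromatic.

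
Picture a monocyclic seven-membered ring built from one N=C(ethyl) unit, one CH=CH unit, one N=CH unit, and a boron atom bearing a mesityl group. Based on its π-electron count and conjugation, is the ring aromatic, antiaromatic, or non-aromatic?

All ring atoms are sp² and supply a p orbital to the ring (every atom in a ring double bond is sp² and brings one electron to the p orbital; each =N– nitrogen is pyridine-type (lone pair in the sp² plane, one electron in the p orbital); the boron has an empty p orbital); the conjugation is uninterrupted.
Adding the contributions, 3 × 2 = 6 from the double-bond units + 0 from the B(mesityl) atom = 6.
With 6 π electrons (n = 1), the Hückel 4n+2 condition holds.

Aromatic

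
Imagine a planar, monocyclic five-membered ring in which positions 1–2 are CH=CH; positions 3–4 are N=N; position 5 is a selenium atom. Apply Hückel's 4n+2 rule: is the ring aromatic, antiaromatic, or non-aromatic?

Aromatic

Every ring atom contributes a p orbital perpendicular to the ring (every atom in a ring double bond is sp² and brings one electron to the p orbital; the doubly-bonded nitrogens are pyridine-type — their lone pairs lie in the ring plane, leaving one electron in the p orbital; the selenium donates one lone pair from its p orbital), so the π system is cyclic and fully conjugated.
π-electron count: 2 × 2 = 4 from the double-bond units + 2 from the Se atom = 6.
With 6 π electrons (n = 1), the Hückel 4n+2 condition holds.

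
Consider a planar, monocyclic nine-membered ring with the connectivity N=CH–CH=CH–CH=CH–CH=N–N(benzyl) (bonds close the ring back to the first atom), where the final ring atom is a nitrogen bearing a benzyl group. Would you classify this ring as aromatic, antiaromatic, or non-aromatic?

Check conjugation: each doubly-bonded ring atom is sp² with one p-orbital electron; each sp² =N– keeps its lone pair in-plane and puts one electron into the π system; the pyrrole-type nitrogen donates its lone pair from the p orbital — every position has a p orbital, so the cyclic π system is continuous.
Adding the contributions, 4 × 2 = 8 from the double-bond units + 2 from the N(benzyl) atom = 10.
Since 10 = 4·2 + 2, the ring meets the 4n+2 criterion.

Aromatic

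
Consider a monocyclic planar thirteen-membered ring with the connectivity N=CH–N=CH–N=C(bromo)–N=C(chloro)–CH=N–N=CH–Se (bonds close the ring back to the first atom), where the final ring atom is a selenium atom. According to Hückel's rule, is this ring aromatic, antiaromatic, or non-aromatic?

The p orbitals form a continuous loop: each doubly-bonded ring atom is sp² with one p-orbital electron; each =N– nitrogen is pyridine-type (lone pair in the sp² plane, one electron in the p orbital); the selenium donates one lone pair from its p orbital. The ring is fully conjugated.
Counting π electrons: 6 × 2 = 12 from the double-bond units + 2 from the Se atom = 14.
With 14 π electrons (n = 3), the Hückel 4n+2 condition holds.

Aromatic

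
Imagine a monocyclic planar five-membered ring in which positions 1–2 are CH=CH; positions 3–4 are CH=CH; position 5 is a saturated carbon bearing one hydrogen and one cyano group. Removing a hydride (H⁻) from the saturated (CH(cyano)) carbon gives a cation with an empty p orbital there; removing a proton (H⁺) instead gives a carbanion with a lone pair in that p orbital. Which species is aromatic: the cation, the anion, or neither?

Once that carbon is sp², every ring atom has a p orbital and both ions are fully conjugated.
Cation: 2 × 2 + 0 = 4 π electrons → 4(1), antiaromatic.
Anion: 2 × 2 + 2 = 6 π electrons → 4(1)+2, aromatic.

The anion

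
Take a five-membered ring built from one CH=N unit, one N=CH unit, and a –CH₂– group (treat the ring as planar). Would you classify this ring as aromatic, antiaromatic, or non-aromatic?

Non-aromatic

The CH2 carbon is saturated: the tetrahedral CH₂ carbon is sp³ and has no p orbital in the ring π system. Conjugation is not continuous around the ring.
Hückel's rule only applies to fully conjugated rings, so this one is simply non-aromatic.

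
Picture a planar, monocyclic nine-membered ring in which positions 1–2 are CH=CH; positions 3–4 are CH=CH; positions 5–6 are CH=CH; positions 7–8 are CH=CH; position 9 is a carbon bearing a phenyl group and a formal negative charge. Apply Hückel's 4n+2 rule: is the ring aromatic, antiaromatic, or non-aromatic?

Every ring atom contributes a p orbital perpendicular to the ring (the double-bond atoms are sp², each contributing one p electron; the carbanion's lone pair occupies the p orbital), so the π system is cyclic and fully conjugated.
Adding the contributions, 4 × 2 = 8 from the double-bond units + 2 from the C(phenyl)(-) atom = 10.
Since 10 = 4·2 + 2, the ring meets the 4n+2 criterion.

Aromatic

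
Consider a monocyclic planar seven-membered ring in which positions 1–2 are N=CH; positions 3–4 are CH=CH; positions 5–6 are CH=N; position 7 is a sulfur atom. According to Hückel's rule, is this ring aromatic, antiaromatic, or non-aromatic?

Antiaromatic

All ring atoms are sp² and supply a p orbital to the ring (the double-bond atoms are sp², each contributing one p electron; each =N– nitrogen is pyridine-type (lone pair in the sp² plane, one electron in the p orbital); the sulfur donates one lone pair from its p orbital); the conjugation is uninterrupted.
Adding the contributions, 3 × 2 = 6 from the double-bond units + 2 from the S atom = 8.
With 8 = 4·2 π electrons, Hückel's rule classifies the planar ring as antiaromatic.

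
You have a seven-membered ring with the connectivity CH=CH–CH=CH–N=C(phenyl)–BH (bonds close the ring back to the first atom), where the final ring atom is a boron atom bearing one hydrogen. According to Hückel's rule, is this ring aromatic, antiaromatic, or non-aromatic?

Every ring atom contributes a p orbital perpendicular to the ring (each doubly-bonded ring atom is sp² with one p-orbital electron; each =N– nitrogen is pyridine-type (lone pair in the sp² plane, one electron in the p orbital); the boron has an empty p orbital), so the π system is cyclic and fully conjugated.
Adding the contributions, 3 × 2 = 6 from the double-bond units + 0 from the BH atom = 6.
That gives a 4n+2 count (6, n = 1).

Aromatic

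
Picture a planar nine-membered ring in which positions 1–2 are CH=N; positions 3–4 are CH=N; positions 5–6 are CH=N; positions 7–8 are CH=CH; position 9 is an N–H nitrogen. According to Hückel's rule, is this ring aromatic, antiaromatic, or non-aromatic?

All ring atoms are sp² and supply a p orbital to the ring (every atom in a ring double bond is sp² and brings one electron to the p orbital; each sp² =N– keeps its lone pair in-plane and puts one electron into the π system; the pyrrole-type nitrogen donates its lone pair from the p orbital); the conjugation is uninterrupted.
Counting π electrons: 4 × 2 = 8 from the double-bond units + 2 from the NH atom = 10.
10 = 4(2) + 2, which satisfies Hückel's 4n+2 rule.

Aromatic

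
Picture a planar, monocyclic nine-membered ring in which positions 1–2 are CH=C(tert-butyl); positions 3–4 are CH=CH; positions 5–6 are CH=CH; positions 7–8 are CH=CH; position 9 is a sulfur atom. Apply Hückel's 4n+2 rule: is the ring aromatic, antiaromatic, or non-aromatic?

Aromatic

The p orbitals form a continuous loop: every atom in a ring double bond is sp² and brings one electron to the p orbital; the sulfur donates one lone pair from its p orbital. The ring is fully conjugated.
Adding the contributions, 4 × 2 = 8 from the double-bond units + 2 from the S atom = 10.
With 10 π electrons (n = 2), the Hückel 4n+2 condition holds.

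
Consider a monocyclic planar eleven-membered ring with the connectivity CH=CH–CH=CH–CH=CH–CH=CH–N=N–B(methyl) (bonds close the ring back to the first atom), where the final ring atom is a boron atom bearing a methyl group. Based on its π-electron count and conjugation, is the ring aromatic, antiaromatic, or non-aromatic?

Aromatic

The p orbitals form a continuous loop: the double-bond atoms are sp², each contributing one p electron; each =N– nitrogen is pyridine-type (lone pair in the sp² plane, one electron in the p orbital); the boron has an empty p orbital. The ring is fully conjugated.
Counting π electrons: 5 × 2 = 10 from the double-bond units + 0 from the B(methyl) atom = 10.
That gives a 4n+2 count (10, n = 2).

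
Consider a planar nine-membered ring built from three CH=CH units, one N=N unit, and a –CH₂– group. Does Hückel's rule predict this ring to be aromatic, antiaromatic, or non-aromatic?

Non-aromatic

The CH2 position has four σ bonds — the tetrahedral CH₂ carbon is sp³ and has no p orbital in the ring π system — so the cyclic conjugation is interrupted.
Without a continuous loop of overlapping p orbitals the Hückel electron count never comes into play.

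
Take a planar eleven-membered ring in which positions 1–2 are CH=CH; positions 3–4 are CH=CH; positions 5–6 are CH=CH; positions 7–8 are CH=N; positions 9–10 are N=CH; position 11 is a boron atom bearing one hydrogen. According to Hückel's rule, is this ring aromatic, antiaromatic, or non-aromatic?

All ring atoms are sp² and supply a p orbital to the ring (every atom in a ring double bond is sp² and brings one electron to the p orbital; the doubly-bonded nitrogens are pyridine-type — their lone pairs lie in the ring plane, leaving one electron in the p orbital; the boron has an empty p orbital); the conjugation is uninterrupted.
Adding the contributions, 5 × 2 = 10 from the double-bond units + 0 from the BH atom = 10.
Since 10 = 4·2 + 2, the ring meets the 4n+2 criterion.

Aromatic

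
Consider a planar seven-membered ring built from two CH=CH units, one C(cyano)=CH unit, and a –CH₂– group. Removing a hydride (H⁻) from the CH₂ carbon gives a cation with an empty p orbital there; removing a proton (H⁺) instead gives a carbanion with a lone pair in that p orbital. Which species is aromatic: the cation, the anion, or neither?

The cation

Both ions have a continuous loop of p orbitals — each ring atom is sp².
Cation: 3 × 2 + 0 = 6 π electrons → 4(1)+2, aromatic.
Anion: 3 × 2 + 2 = 8 π electrons → 4(2), antiaromatic.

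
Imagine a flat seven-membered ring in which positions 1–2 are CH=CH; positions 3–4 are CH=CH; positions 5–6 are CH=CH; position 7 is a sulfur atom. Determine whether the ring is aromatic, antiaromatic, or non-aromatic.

Antiaromatic

All ring atoms are sp² and supply a p orbital to the ring (each doubly-bonded ring atom is sp² with one p-orbital electron; the sulfur donates one lone pair from its p orbital); the conjugation is uninterrupted.
Counting π electrons: 3 × 2 = 6 from the double-bond units + 2 from the S atom = 8.
With 8 = 4·2 π electrons, Hückel's rule classifies the planar ring as antiaromatic.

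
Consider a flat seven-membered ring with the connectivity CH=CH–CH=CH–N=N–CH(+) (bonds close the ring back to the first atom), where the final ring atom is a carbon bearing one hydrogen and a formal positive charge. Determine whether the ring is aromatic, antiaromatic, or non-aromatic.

Aromatic

Check conjugation: each doubly-bonded ring atom is sp² with one p-orbital electron; each sp² =N– keeps its lone pair in-plane and puts one electron into the π system; the carbocation has an empty p orbital — every position has a p orbital, so the cyclic π system is continuous.
π-electron count: 3 × 2 = 6 from the double-bond units + 0 from the CH(+) atom = 6.
Since 6 = 4·1 + 2, the ring meets the 4n+2 criterion.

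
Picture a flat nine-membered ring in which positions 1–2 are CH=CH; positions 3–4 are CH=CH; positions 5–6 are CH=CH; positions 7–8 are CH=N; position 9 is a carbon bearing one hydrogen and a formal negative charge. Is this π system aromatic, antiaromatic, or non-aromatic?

The p orbitals form a continuous loop: each doubly-bonded ring atom is sp² with one p-orbital electron; each =N– nitrogen is pyridine-type (lone pair in the sp² plane, one electron in the p orbital); the carbanion's lone pair occupies the p orbital. The ring is fully conjugated.
Tallying contributions gives 4 × 2 = 8 from the double-bond units + 2 from the CH(-) atom = 10.
Since 10 = 4·2 + 2, the ring meets the 4n+2 criterion.

Aromatic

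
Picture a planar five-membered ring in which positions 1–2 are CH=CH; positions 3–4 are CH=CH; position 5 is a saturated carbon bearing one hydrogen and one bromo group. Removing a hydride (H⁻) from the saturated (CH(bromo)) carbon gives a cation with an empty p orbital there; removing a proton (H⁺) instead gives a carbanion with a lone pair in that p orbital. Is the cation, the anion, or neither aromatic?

Once that carbon is sp², every ring atom has a p orbital and both ions are fully conjugated.
Cation: 2 × 2 + 0 = 4 π electrons → 4(1), antiaromatic.
Anion: 2 × 2 + 2 = 6 π electrons → 4(1)+2, aromatic.

The anion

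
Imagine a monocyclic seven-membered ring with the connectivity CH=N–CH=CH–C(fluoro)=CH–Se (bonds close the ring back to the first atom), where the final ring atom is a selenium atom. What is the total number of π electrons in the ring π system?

All ring atoms are sp² and supply a p orbital to the ring (each doubly-bonded ring atom is sp² with one p-orbital electron; each =N– nitrogen is pyridine-type (lone pair in the sp² plane, one electron in the p orbital); the selenium donates one lone pair from its p orbital); the conjugation is uninterrupted.
Counting π electrons: 3 × 2 = 6 from the double-bond units + 2 from the Se atom = 8.

8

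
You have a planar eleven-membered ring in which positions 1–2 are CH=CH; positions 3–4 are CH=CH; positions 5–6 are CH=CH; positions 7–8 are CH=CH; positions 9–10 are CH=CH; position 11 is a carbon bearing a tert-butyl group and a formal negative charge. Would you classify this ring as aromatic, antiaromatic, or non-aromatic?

Antiaromatic

The p orbitals form a continuous loop: every atom in a ring double bond is sp² and brings one electron to the p orbital; the carbanion's lone pair occupies the p orbital. The ring is fully conjugated.
Adding the contributions, 5 × 2 = 10 from the double-bond units + 2 from the C(tert-butyl)(-) atom = 12.
A 4n π count (12, n = 3) in a planar conjugated ring means antiaromatic.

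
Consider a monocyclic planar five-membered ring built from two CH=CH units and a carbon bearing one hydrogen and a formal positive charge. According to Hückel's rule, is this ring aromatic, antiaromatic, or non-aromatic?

Every ring atom contributes a p orbital perpendicular to the ring (each doubly-bonded ring atom is sp² with one p-orbital electron; the carbocation has an empty p orbital), so the π system is cyclic and fully conjugated.
π-electron count: 2 × 2 = 4 from the double-bond units + 0 from the CH(+) atom = 4.
4 = 4(1); a planar, fully conjugated 4n system is antiaromatic.
(This ring is the cyclopentadienyl cation.)

Antiaromatic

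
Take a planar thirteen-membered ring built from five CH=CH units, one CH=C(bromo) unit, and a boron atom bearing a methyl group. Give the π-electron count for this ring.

The p orbitals form a continuous loop: each doubly-bonded ring atom is sp² with one p-orbital electron; the boron has an empty p orbital. The ring is fully conjugated.
Adding the contributions, 6 × 2 = 12 from the double-bond units + 0 from the B(methyl) atom = 12.

12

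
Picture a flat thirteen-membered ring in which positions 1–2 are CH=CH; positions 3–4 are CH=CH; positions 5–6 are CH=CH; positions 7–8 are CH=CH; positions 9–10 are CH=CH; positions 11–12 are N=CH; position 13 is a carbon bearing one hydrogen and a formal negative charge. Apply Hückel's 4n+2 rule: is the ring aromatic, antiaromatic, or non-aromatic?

Aromatic

All ring atoms are sp² and supply a p orbital to the ring (each doubly-bonded ring atom is sp² with one p-orbital electron; the doubly-bonded nitrogens are pyridine-type — their lone pairs lie in the ring plane, leaving one electron in the p orbital; the carbanion's lone pair occupies the p orbital); the conjugation is uninterrupted.
Adding the contributions, 6 × 2 = 12 from the double-bond units + 2 from the CH(-) atom = 14.
With 14 π electrons (n = 3), the Hückel 4n+2 condition holds.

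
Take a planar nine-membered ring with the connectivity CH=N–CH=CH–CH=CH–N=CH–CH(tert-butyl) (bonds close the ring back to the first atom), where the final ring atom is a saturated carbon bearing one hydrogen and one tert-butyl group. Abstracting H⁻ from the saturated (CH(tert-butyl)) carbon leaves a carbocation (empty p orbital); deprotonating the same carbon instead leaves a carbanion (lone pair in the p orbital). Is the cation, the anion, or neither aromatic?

The anion

In either ion the ring is fully conjugated: every atom, including the new sp² carbon, supplies a p orbital.
Cation: 4 × 2 + 0 = 8 π electrons → 4(2), antiaromatic.
Anion: 4 × 2 + 2 = 10 π electrons → 4(2)+2, aromatic.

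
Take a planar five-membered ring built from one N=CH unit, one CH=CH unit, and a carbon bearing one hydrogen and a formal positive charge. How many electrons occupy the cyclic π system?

4

All ring atoms are sp² and supply a p orbital to the ring (each doubly-bonded ring atom is sp² with one p-orbital electron; the doubly-bonded nitrogens are pyridine-type — their lone pairs lie in the ring plane, leaving one electron in the p orbital; the carbocation has an empty p orbital); the conjugation is uninterrupted.
Counting π electrons: 2 × 2 = 4 from the double-bond units + 0 from the CH(+) atom = 4.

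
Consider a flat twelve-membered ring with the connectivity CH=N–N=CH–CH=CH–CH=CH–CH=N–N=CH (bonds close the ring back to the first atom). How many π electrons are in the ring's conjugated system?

Check conjugation: each doubly-bonded ring atom is sp² with one p-orbital electron; the doubly-bonded nitrogens are pyridine-type — their lone pairs lie in the ring plane, leaving one electron in the p orbital — every position has a p orbital, so the cyclic π system is continuous.
π-electron count: 6 × 2 = 12 from the 6 double-bond units.

12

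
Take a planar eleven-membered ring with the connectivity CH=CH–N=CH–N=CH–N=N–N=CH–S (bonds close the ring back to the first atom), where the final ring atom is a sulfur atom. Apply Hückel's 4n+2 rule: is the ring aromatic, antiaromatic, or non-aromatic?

Antiaromatic

Check conjugation: the double-bond atoms are sp², each contributing one p electron; the doubly-bonded nitrogens are pyridine-type — their lone pairs lie in the ring plane, leaving one electron in the p orbital; the sulfur donates one lone pair from its p orbital — every position has a p orbital, so the cyclic π system is continuous.
Adding the contributions, 5 × 2 = 10 from the double-bond units + 2 from the S atom = 12.
12 = 4(3); a planar, fully conjugated 4n system is antiaromatic.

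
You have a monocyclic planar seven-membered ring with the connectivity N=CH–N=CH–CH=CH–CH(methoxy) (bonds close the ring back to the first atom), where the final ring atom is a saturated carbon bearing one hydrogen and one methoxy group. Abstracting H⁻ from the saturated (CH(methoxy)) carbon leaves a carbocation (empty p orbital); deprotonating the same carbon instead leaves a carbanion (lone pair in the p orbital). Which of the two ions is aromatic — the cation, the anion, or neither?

In either ion the ring is fully conjugated: every atom, including the new sp² carbon, supplies a p orbital.
Cation: 3 × 2 + 0 = 6 π electrons → 4(1)+2, aromatic.
Anion: 3 × 2 + 2 = 8 π electrons → 4(2), antiaromatic.

The cation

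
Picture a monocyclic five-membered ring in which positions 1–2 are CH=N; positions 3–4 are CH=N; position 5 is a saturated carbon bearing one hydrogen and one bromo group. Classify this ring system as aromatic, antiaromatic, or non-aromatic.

Non-aromatic

The CH(bromo) position has four σ bonds — that saturated carbon is sp³ and has no p orbital in the ring π system — so the cyclic conjugation is interrupted.
A ring that is not fully conjugated cannot be aromatic or antiaromatic regardless of its π-electron count.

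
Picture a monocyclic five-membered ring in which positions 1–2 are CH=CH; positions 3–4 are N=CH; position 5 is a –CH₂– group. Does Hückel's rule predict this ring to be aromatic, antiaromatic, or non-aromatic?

Because the tetrahedral CH₂ carbon is sp³ and has no p orbital in the ring π system at the CH2 position, the π system cannot extend all the way around the ring.
Broken conjugation rules out both aromaticity and antiaromaticity.

Non-aromatic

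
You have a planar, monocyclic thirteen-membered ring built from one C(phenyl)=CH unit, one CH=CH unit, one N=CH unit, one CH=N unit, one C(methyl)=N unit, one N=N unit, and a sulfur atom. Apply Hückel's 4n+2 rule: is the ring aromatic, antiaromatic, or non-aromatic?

Aromatic

Check conjugation: every atom in a ring double bond is sp² and brings one electron to the p orbital; the doubly-bonded nitrogens are pyridine-type — their lone pairs lie in the ring plane, leaving one electron in the p orbital; the sulfur donates one lone pair from its p orbital — every position has a p orbital, so the cyclic π system is continuous.
Adding the contributions, 6 × 2 = 12 from the double-bond units + 2 from the S atom = 14.
With 14 π electrons (n = 3), the Hückel 4n+2 condition holds.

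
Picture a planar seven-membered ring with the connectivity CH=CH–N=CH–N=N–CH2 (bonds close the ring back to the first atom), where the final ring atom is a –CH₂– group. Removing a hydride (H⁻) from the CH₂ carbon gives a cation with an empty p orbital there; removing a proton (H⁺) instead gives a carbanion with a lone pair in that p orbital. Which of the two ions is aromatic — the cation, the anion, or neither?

In both ions every ring atom is sp² and contributes a p orbital, so both rings are fully conjugated.
Cation: 3 × 2 + 0 = 6 π electrons → 4(1)+2, aromatic.
Anion: 3 × 2 + 2 = 8 π electrons → 4(2), antiaromatic.

The cation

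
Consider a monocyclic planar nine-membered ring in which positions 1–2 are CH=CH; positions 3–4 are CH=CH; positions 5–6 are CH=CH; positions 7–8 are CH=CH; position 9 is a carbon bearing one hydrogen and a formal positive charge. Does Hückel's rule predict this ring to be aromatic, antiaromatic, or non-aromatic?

Antiaromatic

All ring atoms are sp² and supply a p orbital to the ring (every atom in a ring double bond is sp² and brings one electron to the p orbital; the carbocation has an empty p orbital); the conjugation is uninterrupted.
Counting π electrons: 4 × 2 = 8 from the double-bond units + 0 from the CH(+) atom = 8.
A 4n π count (8, n = 2) in a planar conjugated ring means antiaromatic.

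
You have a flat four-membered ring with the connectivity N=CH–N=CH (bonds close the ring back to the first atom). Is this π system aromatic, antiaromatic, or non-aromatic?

Antiaromatic

Check conjugation: each doubly-bonded ring atom is sp² with one p-orbital electron; each =N– nitrogen is pyridine-type (lone pair in the sp² plane, one electron in the p orbital) — every position has a p orbital, so the cyclic π system is continuous.
Adding the contributions, 2 × 2 = 4 from the 2 double-bond units.
A 4n π count (4, n = 1) in a planar conjugated ring means antiaromatic.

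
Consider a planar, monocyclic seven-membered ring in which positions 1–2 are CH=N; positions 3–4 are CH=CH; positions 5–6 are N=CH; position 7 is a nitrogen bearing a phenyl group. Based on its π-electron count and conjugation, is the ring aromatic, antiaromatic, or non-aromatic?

Antiaromatic

All ring atoms are sp² and supply a p orbital to the ring (the double-bond atoms are sp², each contributing one p electron; each sp² =N– keeps its lone pair in-plane and puts one electron into the π system; the pyrrole-type nitrogen donates its lone pair from the p orbital); the conjugation is uninterrupted.
π-electron count: 3 × 2 = 6 from the double-bond units + 2 from the N(phenyl) atom = 8.
8 is a 4n count (n = 2), so the planar conjugated ring is antiaromatic.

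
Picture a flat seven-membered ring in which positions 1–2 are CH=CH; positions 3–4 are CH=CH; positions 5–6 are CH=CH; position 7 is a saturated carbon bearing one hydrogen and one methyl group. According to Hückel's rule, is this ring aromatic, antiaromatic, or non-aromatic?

Non-aromatic

At the CH(methyl) position, that saturated carbon is sp³ and has no p orbital in the ring π system; the ring's p-orbital overlap is broken there.
A ring that is not fully conjugated cannot be aromatic or antiaromatic regardless of its π-electron count.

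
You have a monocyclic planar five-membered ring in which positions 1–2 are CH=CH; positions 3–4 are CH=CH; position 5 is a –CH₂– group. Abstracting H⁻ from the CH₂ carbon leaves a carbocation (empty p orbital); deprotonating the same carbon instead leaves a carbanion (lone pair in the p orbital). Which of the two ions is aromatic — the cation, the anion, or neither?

The anion

Once that carbon is sp², every ring atom has a p orbital and both ions are fully conjugated.
Cation: 2 × 2 + 0 = 4 π electrons → 4(1), antiaromatic.
Anion: 2 × 2 + 2 = 6 π electrons → 4(1)+2, aromatic.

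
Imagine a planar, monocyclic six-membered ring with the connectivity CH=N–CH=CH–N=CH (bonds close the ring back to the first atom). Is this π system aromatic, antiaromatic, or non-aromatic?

Aromatic

Every ring atom contributes a p orbital perpendicular to the ring (the double-bond atoms are sp², each contributing one p electron; each sp² =N– keeps its lone pair in-plane and puts one electron into the π system), so the π system is cyclic and fully conjugated.
π-electron count: 3 × 2 = 6 from the 3 double-bond units.
6 = 4(1) + 2, which satisfies Hückel's 4n+2 rule.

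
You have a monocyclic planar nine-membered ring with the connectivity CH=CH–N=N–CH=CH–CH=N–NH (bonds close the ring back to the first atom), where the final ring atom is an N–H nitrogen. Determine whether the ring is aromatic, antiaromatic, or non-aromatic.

Aromatic

The p orbitals form a continuous loop: the double-bond atoms are sp², each contributing one p electron; the doubly-bonded nitrogens are pyridine-type — their lone pairs lie in the ring plane, leaving one electron in the p orbital; the pyrrole-type nitrogen donates its lone pair from the p orbital. The ring is fully conjugated.
Adding the contributions, 4 × 2 = 8 from the double-bond units + 2 from the NH atom = 10.
With 10 π electrons (n = 2), the Hückel 4n+2 condition holds.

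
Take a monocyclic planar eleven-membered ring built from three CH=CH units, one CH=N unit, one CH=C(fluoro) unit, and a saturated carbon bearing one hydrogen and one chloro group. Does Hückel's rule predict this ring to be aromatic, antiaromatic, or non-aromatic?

The CH(chloro) carbon is saturated: that saturated carbon is sp³ and has no p orbital in the ring π system. Conjugation is not continuous around the ring.
A ring that is not fully conjugated cannot be aromatic or antiaromatic regardless of its π-electron count.

Non-aromatic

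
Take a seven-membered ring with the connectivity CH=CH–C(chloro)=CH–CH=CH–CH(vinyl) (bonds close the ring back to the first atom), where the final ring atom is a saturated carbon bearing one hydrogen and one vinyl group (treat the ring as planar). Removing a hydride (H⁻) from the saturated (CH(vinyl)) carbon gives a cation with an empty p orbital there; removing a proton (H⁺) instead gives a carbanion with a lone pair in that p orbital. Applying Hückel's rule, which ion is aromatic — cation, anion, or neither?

The cation

In both ions every ring atom is sp² and contributes a p orbital, so both rings are fully conjugated.
Cation: 3 × 2 + 0 = 6 π electrons → 4(1)+2, aromatic.
Anion: 3 × 2 + 2 = 8 π electrons → 4(2), antiaromatic.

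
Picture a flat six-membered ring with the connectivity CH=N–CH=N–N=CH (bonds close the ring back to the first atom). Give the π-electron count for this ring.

The p orbitals form a continuous loop: each doubly-bonded ring atom is sp² with one p-orbital electron; the doubly-bonded nitrogens are pyridine-type — their lone pairs lie in the ring plane, leaving one electron in the p orbital. The ring is fully conjugated.
Counting π electrons: 3 × 2 = 6 from the 3 double-bond units.

6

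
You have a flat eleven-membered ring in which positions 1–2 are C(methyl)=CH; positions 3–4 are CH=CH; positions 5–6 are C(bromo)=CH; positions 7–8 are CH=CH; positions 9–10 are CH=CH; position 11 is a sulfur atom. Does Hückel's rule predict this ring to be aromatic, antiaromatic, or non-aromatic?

Check conjugation: each doubly-bonded ring atom is sp² with one p-orbital electron; the sulfur donates one lone pair from its p orbital — every position has a p orbital, so the cyclic π system is continuous.
π-electron count: 5 × 2 = 10 from the double-bond units + 2 from the S atom = 12.
A 4n π count (12, n = 3) in a planar conjugated ring means antiaromatic.

Antiaromatic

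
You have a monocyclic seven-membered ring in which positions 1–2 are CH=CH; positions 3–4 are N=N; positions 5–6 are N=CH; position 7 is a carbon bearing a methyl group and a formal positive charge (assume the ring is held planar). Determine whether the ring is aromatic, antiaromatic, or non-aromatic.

Aromatic

Check conjugation: every atom in a ring double bond is sp² and brings one electron to the p orbital; each sp² =N– keeps its lone pair in-plane and puts one electron into the π system; the carbocation has an empty p orbital — every position has a p orbital, so the cyclic π system is continuous.
Adding the contributions, 3 × 2 = 6 from the double-bond units + 0 from the C(methyl)(+) atom = 6.
With 6 π electrons (n = 1), the Hückel 4n+2 condition holds.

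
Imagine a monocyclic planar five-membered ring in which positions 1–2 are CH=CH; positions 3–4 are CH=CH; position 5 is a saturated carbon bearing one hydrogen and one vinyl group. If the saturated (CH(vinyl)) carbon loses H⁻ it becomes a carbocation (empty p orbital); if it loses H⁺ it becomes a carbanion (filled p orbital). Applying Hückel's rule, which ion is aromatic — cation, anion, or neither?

Both ions have a continuous loop of p orbitals — each ring atom is sp².
Cation: 2 × 2 + 0 = 4 π electrons → 4(1), antiaromatic.
Anion: 2 × 2 + 2 = 6 π electrons → 4(1)+2, aromatic.

The anion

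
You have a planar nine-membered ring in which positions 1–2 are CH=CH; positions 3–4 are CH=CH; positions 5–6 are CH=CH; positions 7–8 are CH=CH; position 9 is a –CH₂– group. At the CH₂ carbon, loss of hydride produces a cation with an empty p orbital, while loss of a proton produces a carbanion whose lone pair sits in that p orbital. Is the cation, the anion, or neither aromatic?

The anion

Both ions have a continuous loop of p orbitals — each ring atom is sp².
Cation: 4 × 2 + 0 = 8 π electrons → 4(2), antiaromatic.
Anion: 4 × 2 + 2 = 10 π electrons → 4(2)+2, aromatic.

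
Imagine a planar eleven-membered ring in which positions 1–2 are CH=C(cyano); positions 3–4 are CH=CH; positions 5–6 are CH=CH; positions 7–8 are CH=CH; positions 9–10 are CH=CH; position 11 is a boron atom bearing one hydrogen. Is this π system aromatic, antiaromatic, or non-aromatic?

Aromatic

The p orbitals form a continuous loop: each doubly-bonded ring atom is sp² with one p-orbital electron; the boron has an empty p orbital. The ring is fully conjugated.
Adding the contributions, 5 × 2 = 10 from the double-bond units + 0 from the BH atom = 10.
Since 10 = 4·2 + 2, the ring meets the 4n+2 criterion.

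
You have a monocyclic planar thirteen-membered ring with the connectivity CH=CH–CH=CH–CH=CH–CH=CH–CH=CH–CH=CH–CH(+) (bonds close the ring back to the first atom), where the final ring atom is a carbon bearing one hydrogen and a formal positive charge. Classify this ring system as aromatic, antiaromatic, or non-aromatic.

Antiaromatic

The p orbitals form a continuous loop: the double-bond atoms are sp², each contributing one p electron; the carbocation has an empty p orbital. The ring is fully conjugated.
Adding the contributions, 6 × 2 = 12 from the double-bond units + 0 from the CH(+) atom = 12.
With 12 = 4·3 π electrons, Hückel's rule classifies the planar ring as antiaromatic.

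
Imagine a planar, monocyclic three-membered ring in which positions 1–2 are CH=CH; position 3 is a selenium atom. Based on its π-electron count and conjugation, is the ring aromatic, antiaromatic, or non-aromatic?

Antiaromatic

The p orbitals form a continuous loop: each doubly-bonded ring atom is sp² with one p-orbital electron; the selenium donates one lone pair from its p orbital. The ring is fully conjugated.
Counting π electrons: 1 × 2 = 2 from the double-bond unit + 2 from the Se atom = 4.
4 is a 4n count (n = 1), so the planar conjugated ring is antiaromatic.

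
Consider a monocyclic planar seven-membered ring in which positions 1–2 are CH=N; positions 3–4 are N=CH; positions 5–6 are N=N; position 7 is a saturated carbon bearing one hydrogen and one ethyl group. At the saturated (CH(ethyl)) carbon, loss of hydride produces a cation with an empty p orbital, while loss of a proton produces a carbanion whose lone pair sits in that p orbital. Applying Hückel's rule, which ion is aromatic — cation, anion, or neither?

The cation

In both ions every ring atom is sp² and contributes a p orbital, so both rings are fully conjugated.
Cation: 3 × 2 + 0 = 6 π electrons → 4(1)+2, aromatic.
Anion: 3 × 2 + 2 = 8 π electrons → 4(2), antiaromatic.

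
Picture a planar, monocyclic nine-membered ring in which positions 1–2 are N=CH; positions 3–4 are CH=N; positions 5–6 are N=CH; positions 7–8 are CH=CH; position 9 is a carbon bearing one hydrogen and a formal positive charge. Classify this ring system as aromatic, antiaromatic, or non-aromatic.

Every ring atom contributes a p orbital perpendicular to the ring (every atom in a ring double bond is sp² and brings one electron to the p orbital; each sp² =N– keeps its lone pair in-plane and puts one electron into the π system; the carbocation has an empty p orbital), so the π system is cyclic and fully conjugated.
Counting π electrons: 4 × 2 = 8 from the double-bond units + 0 from the CH(+) atom = 8.
8 = 4(2); a planar, fully conjugated 4n system is antiaromatic.

Antiaromatic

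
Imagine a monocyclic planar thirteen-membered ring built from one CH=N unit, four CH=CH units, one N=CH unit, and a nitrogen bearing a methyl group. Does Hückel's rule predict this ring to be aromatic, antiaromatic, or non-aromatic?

Aromatic

The p orbitals form a continuous loop: the double-bond atoms are sp², each contributing one p electron; the doubly-bonded nitrogens are pyridine-type — their lone pairs lie in the ring plane, leaving one electron in the p orbital; the pyrrole-type nitrogen donates its lone pair from the p orbital. The ring is fully conjugated.
Tallying contributions gives 6 × 2 = 12 from the double-bond units + 2 from the N(methyl) atom = 14.
That gives a 4n+2 count (14, n = 3).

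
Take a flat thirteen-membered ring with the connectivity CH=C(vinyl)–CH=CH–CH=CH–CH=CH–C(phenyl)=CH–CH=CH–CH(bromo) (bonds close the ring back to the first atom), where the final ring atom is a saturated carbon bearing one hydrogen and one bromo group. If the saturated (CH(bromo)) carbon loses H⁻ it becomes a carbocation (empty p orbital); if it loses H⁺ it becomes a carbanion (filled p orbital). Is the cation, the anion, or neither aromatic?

The anion

In either ion the ring is fully conjugated: every atom, including the new sp² carbon, supplies a p orbital.
Cation: 6 × 2 + 0 = 12 π electrons → 4(3), antiaromatic.
Anion: 6 × 2 + 2 = 14 π electrons → 4(3)+2, aromatic.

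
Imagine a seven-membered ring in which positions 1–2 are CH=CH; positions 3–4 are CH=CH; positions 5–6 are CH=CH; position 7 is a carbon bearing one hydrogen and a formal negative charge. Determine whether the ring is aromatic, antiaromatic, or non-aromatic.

Check conjugation: each doubly-bonded ring atom is sp² with one p-orbital electron; the carbanion's lone pair occupies the p orbital — every position has a p orbital, so the cyclic π system is continuous.
π-electron count: 3 × 2 = 6 from the double-bond units + 2 from the CH(-) atom = 8.
8 is a 4n count (n = 2), so the planar conjugated ring is antiaromatic.
This is the cycloheptatrienyl anion.

Antiaromatic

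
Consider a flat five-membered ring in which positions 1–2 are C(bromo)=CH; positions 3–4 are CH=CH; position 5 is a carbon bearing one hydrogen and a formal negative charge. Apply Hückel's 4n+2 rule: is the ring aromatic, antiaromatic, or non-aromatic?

Aromatic

Check conjugation: every atom in a ring double bond is sp² and brings one electron to the p orbital; the carbanion's lone pair occupies the p orbital — every position has a p orbital, so the cyclic π system is continuous.
Adding the contributions, 2 × 2 = 4 from the double-bond units + 2 from the CH(-) atom = 6.
That gives a 4n+2 count (6, n = 1).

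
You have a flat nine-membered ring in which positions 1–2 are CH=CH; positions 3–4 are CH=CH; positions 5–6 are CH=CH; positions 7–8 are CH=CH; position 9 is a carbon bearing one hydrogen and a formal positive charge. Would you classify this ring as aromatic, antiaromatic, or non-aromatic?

Antiaromatic

All ring atoms are sp² and supply a p orbital to the ring (every atom in a ring double bond is sp² and brings one electron to the p orbital; the carbocation has an empty p orbital); the conjugation is uninterrupted.
π-electron count: 4 × 2 = 8 from the double-bond units + 0 from the CH(+) atom = 8.
With 8 = 4·2 π electrons, Hückel's rule classifies the planar ring as antiaromatic.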